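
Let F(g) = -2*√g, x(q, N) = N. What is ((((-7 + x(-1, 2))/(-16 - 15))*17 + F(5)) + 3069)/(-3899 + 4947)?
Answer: 11903/4061 - √5/524 ≈ 2.9268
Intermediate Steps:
((((-7 + x(-1, 2))/(-16 - 15))*17 + F(5)) + 3069)/(-3899 + 4947) = ((((-7 + 2)/(-16 - 15))*17 - 2*√5) + 3069)/(-3899 + 4947) = ((-5/(-31)*17 - 2*√5) + 3069)/1048 = ((-5*(-1/31)*17 - 2*√5) + 3069)*(1/1048) = (((5/31)*17 - 2*√5) + 3069)*(1/1048) = ((85/31 - 2*√5) + 3069)*(1/1048) = (95224/31 - 2*√5)*(1/1048) = 11903/4061 - √5/524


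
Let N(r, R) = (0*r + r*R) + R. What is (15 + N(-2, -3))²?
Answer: 324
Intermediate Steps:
N(r, R) = R + R*r (N(r, R) = (0 + R*r) + R = R*r + R = R + R*r)
(15 + N(-2, -3))² = (15 - 3*(1 - 2))² = (15 - 3*(-1))² = (15 + 3)² = 18² = 324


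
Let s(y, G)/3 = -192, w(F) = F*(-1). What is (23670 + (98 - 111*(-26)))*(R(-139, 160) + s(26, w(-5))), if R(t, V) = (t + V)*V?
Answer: 74204736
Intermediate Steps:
w(F) = -F
s(y, G) = -576 (s(y, G) = 3*(-192) = -576)
R(t, V) = V*(V + t) (R(t, V) = (V + t)*V = V*(V + t))
(23670 + (98 - 111*(-26)))*(R(-139, 160) + s(26, w(-5))) = (23670 + (98 - 111*(-26)))*(160*(160 - 139) - 576) = (23670 + (98 + 2886))*(160*21 - 576) = (23670 + 2984)*(3360 - 576) = 26654*2784 = 74204736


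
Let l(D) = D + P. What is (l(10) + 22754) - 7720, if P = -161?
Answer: 14883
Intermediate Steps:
l(D) = -161 + D (l(D) = D - 161 = -161 + D)
(l(10) + 22754) - 7720 = ((-161 + 10) + 22754) - 7720 = (-151 + 22754) - 7720 = 22603 - 7720 = 14883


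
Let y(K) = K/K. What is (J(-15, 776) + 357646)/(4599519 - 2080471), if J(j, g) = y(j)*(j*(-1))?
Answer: 357661/2519048 ≈ 0.14198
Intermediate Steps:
y(K) = 1
J(j, g) = -j (J(j, g) = 1*(j*(-1)) = 1*(-j) = -j)
(J(-15, 776) + 357646)/(4599519 - 2080471) = (-1*(-15) + 357646)/(4599519 - 2080471) = (15 + 357646)/2519048 = 357661*(1/2519048) = 357661/2519048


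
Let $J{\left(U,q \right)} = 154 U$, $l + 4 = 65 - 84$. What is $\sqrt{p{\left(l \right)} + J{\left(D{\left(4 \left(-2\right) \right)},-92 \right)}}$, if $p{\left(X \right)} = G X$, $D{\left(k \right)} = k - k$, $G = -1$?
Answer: $\sqrt{23} \approx 4.7958$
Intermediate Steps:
$D{\left(k \right)} = 0$
$l = -23$ ($l = -4 + \left(65 - 84\right) = -4 - 19 = -23$)
$p{\left(X \right)} = - X$
$\sqrt{p{\left(l \right)} + J{\left(D{\left(4 \left(-2\right) \right)},-92 \right)}} = \sqrt{\left(-1\right) \left(-23\right) + 154 \cdot 0} = \sqrt{23 + 0} = \sqrt{23}$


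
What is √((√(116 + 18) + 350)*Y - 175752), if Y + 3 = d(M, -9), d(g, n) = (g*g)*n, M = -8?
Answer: √(-378402 - 579*√134) ≈ 620.57*I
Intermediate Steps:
d(g, n) = n*g² (d(g, n) = g²*n = n*g²)
Y = -579 (Y = -3 - 9*(-8)² = -3 - 9*64 = -3 - 576 = -579)
√((√(116 + 18) + 350)*Y - 175752) = √((√(116 + 18) + 350)*(-579) - 175752) = √((√134 + 350)*(-579) - 175752) = √((350 + √134)*(-579) - 175752) = √((-202650 - 579*√134) - 175752) = √(-378402 - 579*√134)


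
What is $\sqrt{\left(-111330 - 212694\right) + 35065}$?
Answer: $i \sqrt{288959} \approx 537.55 i$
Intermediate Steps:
$\sqrt{\left(-111330 - 212694\right) + 35065} = \sqrt{-324024 + 35065} = \sqrt{-288959} = i \sqrt{288959}$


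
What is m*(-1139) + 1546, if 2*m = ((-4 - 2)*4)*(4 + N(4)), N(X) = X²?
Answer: 274906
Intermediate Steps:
m = -240 (m = (((-4 - 2)*4)*(4 + 4²))/2 = ((-6*4)*(4 + 16))/2 = (-24*20)/2 = (½)*(-480) = -240)
m*(-1139) + 1546 = -240*(-1139) + 1546 = 273360 + 1546 = 274906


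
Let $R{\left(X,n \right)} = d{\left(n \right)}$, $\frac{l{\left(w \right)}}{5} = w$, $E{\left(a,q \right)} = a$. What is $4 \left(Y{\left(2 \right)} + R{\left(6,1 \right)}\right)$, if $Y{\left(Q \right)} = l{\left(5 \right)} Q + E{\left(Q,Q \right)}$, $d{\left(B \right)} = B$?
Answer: $212$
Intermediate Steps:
$l{\left(w \right)} = 5 w$
$R{\left(X,n \right)} = n$
$Y{\left(Q \right)} = 26 Q$ ($Y{\left(Q \right)} = 5 \cdot 5 Q + Q = 25 Q + Q = 26 Q$)
$4 \left(Y{\left(2 \right)} + R{\left(6,1 \right)}\right) = 4 \left(26 \cdot 2 + 1\right) = 4 \left(52 + 1\right) = 4 \cdot 53 = 212$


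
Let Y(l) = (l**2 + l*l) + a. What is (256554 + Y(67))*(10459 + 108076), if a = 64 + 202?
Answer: 31506365930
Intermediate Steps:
a = 266
Y(l) = 266 + 2*l**2 (Y(l) = (l**2 + l*l) + 266 = (l**2 + l**2) + 266 = 2*l**2 + 266 = 266 + 2*l**2)
(256554 + Y(67))*(10459 + 108076) = (256554 + (266 + 2*67**2))*(10459 + 108076) = (256554 + (266 + 2*4489))*118535 = (256554 + (266 + 8978))*118535 = (256554 + 9244)*118535 = 265798*118535 = 31506365930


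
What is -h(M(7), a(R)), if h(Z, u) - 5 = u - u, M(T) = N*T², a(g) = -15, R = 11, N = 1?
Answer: -5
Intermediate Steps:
M(T) = T² (M(T) = 1*T² = T²)
h(Z, u) = 5 (h(Z, u) = 5 + (u - u) = 5 + 0 = 5)
-h(M(7), a(R)) = -1*5 = -5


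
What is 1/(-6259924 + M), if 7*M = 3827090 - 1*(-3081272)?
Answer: -7/36911106 ≈ -1.8964e-7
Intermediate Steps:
M = 6908362/7 (M = (3827090 - 1*(-3081272))/7 = (3827090 + 3081272)/7 = (1/7)*6908362 = 6908362/7 ≈ 9.8691e+5)
1/(-6259924 + M) = 1/(-6259924 + 6908362/7) = 1/(-36911106/7) = -7/36911106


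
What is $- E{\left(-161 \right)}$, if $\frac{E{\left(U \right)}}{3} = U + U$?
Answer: $966$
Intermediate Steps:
$E{\left(U \right)} = 6 U$ ($E{\left(U \right)} = 3 \left(U + U\right) = 3 \cdot 2 U = 6 U$)
$- E{\left(-161 \right)} = - 6 \left(-161\right) = \left(-1\right) \left(-966\right) = 966$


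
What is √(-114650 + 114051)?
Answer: I*√599 ≈ 24.474*I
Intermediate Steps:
√(-114650 + 114051) = √(-599) = I*√599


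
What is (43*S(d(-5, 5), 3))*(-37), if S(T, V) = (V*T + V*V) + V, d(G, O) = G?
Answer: 4773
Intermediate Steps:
S(T, V) = V + V² + T*V (S(T, V) = (T*V + V²) + V = (V² + T*V) + V = V + V² + T*V)
(43*S(d(-5, 5), 3))*(-37) = (43*(3*(1 - 5 + 3)))*(-37) = (43*(3*(-1)))*(-37) = (43*(-3))*(-37) = -129*(-37) = 4773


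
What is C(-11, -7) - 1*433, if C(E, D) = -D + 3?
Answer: -423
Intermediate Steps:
C(E, D) = 3 - D
C(-11, -7) - 1*433 = (3 - 1*(-7)) - 1*433 = (3 + 7) - 433 = 10 - 433 = -423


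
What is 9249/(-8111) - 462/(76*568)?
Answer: -201504057/175067824 ≈ -1.1510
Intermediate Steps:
9249/(-8111) - 462/(76*568) = 9249*(-1/8111) - 462/43168 = -9249/8111 - 462*1/43168 = -9249/8111 - 231/21584 = -201504057/175067824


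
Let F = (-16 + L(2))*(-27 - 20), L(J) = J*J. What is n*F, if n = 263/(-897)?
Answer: -49444/299 ≈ -165.36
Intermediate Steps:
L(J) = J**2
F = 564 (F = (-16 + 2**2)*(-27 - 20) = (-16 + 4)*(-47) = -12*(-47) = 564)
n = -263/897 (n = 263*(-1/897) = -263/897 ≈ -0.29320)
n*F = -263/897*564 = -49444/299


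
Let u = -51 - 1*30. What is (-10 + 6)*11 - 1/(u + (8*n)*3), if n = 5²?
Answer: -22837/519 ≈ -44.002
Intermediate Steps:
n = 25
u = -81 (u = -51 - 30 = -81)
(-10 + 6)*11 - 1/(u + (8*n)*3) = (-10 + 6)*11 - 1/(-81 + (8*25)*3) = -4*11 - 1/(-81 + 200*3) = -44 - 1/(-81 + 600) = -44 - 1/519 = -22837/519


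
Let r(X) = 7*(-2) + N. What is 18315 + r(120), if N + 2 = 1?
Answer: 18300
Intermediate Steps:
N = -1 (N = -2 + 1 = -1)
r(X) = -15 (r(X) = 7*(-2) - 1 = -14 - 1 = -15)
18315 + r(120) = 18315 - 15 = 18300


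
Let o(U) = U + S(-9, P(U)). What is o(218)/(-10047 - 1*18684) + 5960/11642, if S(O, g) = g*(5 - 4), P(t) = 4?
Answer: 28108706/55747717 ≈ 0.50421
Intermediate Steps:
S(O, g) = g (S(O, g) = g*1 = g)
o(U) = 4 + U (o(U) = U + 4 = 4 + U)
o(218)/(-10047 - 1*18684) + 5960/11642 = (4 + 218)/(-10047 - 1*18684) + 5960/11642 = 222/(-10047 - 18684) + 5960*(1/11642) = 222/(-28731) + 2980/5821 = 222*(-1/28731) + 2980/5821 = -74/9577 + 2980/5821 = 28108706/55747717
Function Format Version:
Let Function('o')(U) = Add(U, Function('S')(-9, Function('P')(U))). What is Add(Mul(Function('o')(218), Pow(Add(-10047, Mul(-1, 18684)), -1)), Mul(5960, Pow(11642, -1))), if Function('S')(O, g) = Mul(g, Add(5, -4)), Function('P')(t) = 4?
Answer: Rational(28108706, 55747717) ≈ 0.50421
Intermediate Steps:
Function('S')(O, g) = g (Function('S')(O, g) = Mul(g, 1) = g)
Function('o')(U) = Add(4, U) (Function('o')(U) = Add(U, 4) = Add(4, U))
Add(Mul(Function('o')(218), Pow(Add(-10047, Mul(-1, 18684)), -1)), Mul(5960, Pow(11642, -1))) = Add(Mul(Add(4, 218), Pow(Add(-10047, Mul(-1, 18684)), -1)), Mul(5960, Pow(11642, -1))) = Add(Mul(222, Pow(Add(-10047, -18684), -1)), Mul(5960, Rational(1, 11642))) = Add(Mul(222, Pow(-28731, -1)), Rational(2980, 5821)) = Add(Mul(222, Rational(-1, 28731)), Rational(2980, 5821)) = Add(Rational(-74, 9577), Rational(2980, 5821)) = Rational(28108706, 55747717)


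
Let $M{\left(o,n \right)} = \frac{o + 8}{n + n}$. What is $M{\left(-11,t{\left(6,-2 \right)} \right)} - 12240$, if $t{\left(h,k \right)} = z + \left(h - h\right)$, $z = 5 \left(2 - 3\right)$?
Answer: $- \frac{122397}{10} \approx -12240.0$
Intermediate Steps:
$z = -5$ ($z = 5 \left(-1\right) = -5$)
$t{\left(h,k \right)} = -5$ ($t{\left(h,k \right)} = -5 + \left(h - h\right) = -5 + 0 = -5$)
$M{\left(o,n \right)} = \frac{8 + o}{2 n}$
$M{\left(-11,t{\left(6,-2 \right)} \right)} - 12240 = \frac{8 - 11}{2 \left(-5\right)} - 12240 = \frac{1}{2} \left(- \frac{1}{5}\right) \left(-3\right) - 12240 = \frac{3}{10} - 12240 = - \frac{122397}{10}$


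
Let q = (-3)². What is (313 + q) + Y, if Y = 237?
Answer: 559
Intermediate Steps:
q = 9
(313 + q) + Y = (313 + 9) + 237 = 322 + 237 = 559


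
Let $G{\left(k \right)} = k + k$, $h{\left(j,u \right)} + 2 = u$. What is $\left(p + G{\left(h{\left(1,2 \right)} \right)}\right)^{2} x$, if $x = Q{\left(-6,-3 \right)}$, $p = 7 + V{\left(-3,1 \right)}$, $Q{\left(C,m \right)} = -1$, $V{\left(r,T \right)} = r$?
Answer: $-16$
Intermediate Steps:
$h{\left(j,u \right)} = -2 + u$
$G{\left(k \right)} = 2 k$
$p = 4$ ($p = 7 - 3 = 4$)
$x = -1$
$\left(p + G{\left(h{\left(1,2 \right)} \right)}\right)^{2} x = \left(4 + 2 \left(-2 + 2\right)\right)^{2} \left(-1\right) = \left(4 + 2 \cdot 0\right)^{2} \left(-1\right) = \left(4 + 0\right)^{2} \left(-1\right) = 4^{2} \left(-1\right) = 16 \left(-1\right) = -16$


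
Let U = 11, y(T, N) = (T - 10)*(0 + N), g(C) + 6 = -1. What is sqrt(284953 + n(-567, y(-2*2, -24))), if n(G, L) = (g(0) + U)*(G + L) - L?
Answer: sqrt(283693) ≈ 532.63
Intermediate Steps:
g(C) = -7 (g(C) = -6 - 1 = -7)
y(T, N) = N*(-10 + T) (y(T, N) = (-10 + T)*N = N*(-10 + T))
n(G, L) = 3*L + 4*G (n(G, L) = (-7 + 11)*(G + L) - L = 4*(G + L) - L = (4*G + 4*L) - L = 3*L + 4*G)
sqrt(284953 + n(-567, y(-2*2, -24))) = sqrt(284953 + (3*(-24*(-10 - 2*2)) + 4*(-567))) = sqrt(284953 + (3*(-24*(-10 - 4)) - 2268)) = sqrt(284953 + (3*(-24*(-14)) - 2268)) = sqrt(284953 + (3*336 - 2268)) = sqrt(284953 + (1008 - 2268)) = sqrt(284953 - 1260) = sqrt(283693)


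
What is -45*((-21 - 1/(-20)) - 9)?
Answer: 5391/4 ≈ 1347.8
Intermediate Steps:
-45*((-21 - 1/(-20)) - 9) = -45*((-21 - 1*(-1/20)) - 9) = -45*((-21 + 1/20) - 9) = -45*(-419/20 - 9) = -45*(-599/20) = 5391/4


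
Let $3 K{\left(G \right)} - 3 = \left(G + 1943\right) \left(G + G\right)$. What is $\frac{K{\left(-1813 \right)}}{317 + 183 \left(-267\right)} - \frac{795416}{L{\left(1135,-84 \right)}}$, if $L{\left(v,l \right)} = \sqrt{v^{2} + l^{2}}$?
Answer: $\frac{11497}{3552} - \frac{795416 \sqrt{1295281}}{1295281} \approx -695.66$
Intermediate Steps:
$K{\left(G \right)} = 1 + \frac{2 G \left(1943 + G\right)}{3}$ ($K{\left(G \right)} = 1 + \frac{\left(G + 1943\right) \left(G + G\right)}{3} = 1 + \frac{\left(1943 + G\right) 2 G}{3} = 1 + \frac{2 G \left(1943 + G\right)}{3}$)
$L{\left(v,l \right)} = \sqrt{l^{2} + v^{2}}$
$\frac{K{\left(-1813 \right)}}{317 + 183 \left(-267\right)} - \frac{795416}{L{\left(1135,-84 \right)}} = \frac{1 + \frac{2 \left(-1813\right)^{2}}{3} + \frac{3886}{3} \left(-1813\right)}{317 + 183 \left(-267\right)} - \frac{795416}{\sqrt{\left(-84\right)^{2} + 1135^{2}}} = \frac{1 + \frac{2}{3} \cdot 3286969 - \frac{7045318}{3}}{317 - 48861} - \frac{795416}{\sqrt{7056 + 1288225}} = \frac{1 + \frac{6573938}{3} - \frac{7045318}{3}}{-48544} - \frac{795416}{\sqrt{1295281}} = \left(- \frac{471377}{3}\right) \left(- \frac{1}{48544}\right) - 795416 \frac{\sqrt{1295281}}{1295281} = \frac{11497}{3552} - \frac{795416 \sqrt{1295281}}{1295281}$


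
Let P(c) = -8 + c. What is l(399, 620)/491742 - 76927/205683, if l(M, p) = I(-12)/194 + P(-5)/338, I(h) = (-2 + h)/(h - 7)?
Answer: -35542231259825/95030761298148 ≈ -0.37401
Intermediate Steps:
I(h) = (-2 + h)/(-7 + h)
l(M, p) = -1661/47918 (l(M, p) = ((-2 - 12)/(-7 - 12))/194 + (-8 - 5)/338 = (-14/(-19))*(1/194) - 13*1/338 = -1/19*(-14)*(1/194) - 1/26 = (14/19)*(1/194) - 1/26 = 7/1843 - 1/26 = -1661/47918)
l(399, 620)/491742 - 76927/205683 = -1661/47918/491742 - 76927/205683 = -1661/47918*1/491742 - 76927*1/205683 = -1661/23563293156 - 76927/205683 = -35542231259825/95030761298148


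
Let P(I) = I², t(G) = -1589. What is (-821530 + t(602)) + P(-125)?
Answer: -807494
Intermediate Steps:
(-821530 + t(602)) + P(-125) = (-821530 - 1589) + (-125)² = -823119 + 15625 = -807494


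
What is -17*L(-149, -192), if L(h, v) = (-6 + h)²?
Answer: -408425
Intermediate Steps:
-17*L(-149, -192) = -17*(-6 - 149)² = -17*(-155)² = -17*24025 = -1*408425 = -408425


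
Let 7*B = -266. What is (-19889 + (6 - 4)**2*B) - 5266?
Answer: -25307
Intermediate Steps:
B = -38 (B = (1/7)*(-266) = -38)
(-19889 + (6 - 4)**2*B) - 5266 = (-19889 + (6 - 4)**2*(-38)) - 5266 = (-19889 + 2**2*(-38)) - 5266 = (-19889 + 4*(-38)) - 5266 = (-19889 - 152) - 5266 = -20041 - 5266 = -25307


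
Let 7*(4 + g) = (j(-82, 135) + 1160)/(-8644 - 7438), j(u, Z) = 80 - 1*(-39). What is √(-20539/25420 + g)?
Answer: I*√2466581815905223555/715407770 ≈ 2.1953*I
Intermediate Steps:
j(u, Z) = 119 (j(u, Z) = 80 + 39 = 119)
g = -451575/112574 (g = -4 + ((119 + 1160)/(-8644 - 7438))/7 = -4 + (1279/(-16082))/7 = -4 + (1279*(-1/16082))/7 = -4 + (⅐)*(-1279/16082) = -4 - 1279/112574 = -451575/112574 ≈ -4.0114)
√(-20539/25420 + g) = √(-20539/25420 - 451575/112574) = √(-6895596943/1430815540) = I*√2466581815905223555/715407770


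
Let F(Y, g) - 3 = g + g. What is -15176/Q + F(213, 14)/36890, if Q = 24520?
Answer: -450873/729470 ≈ -0.61808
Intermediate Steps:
F(Y, g) = 3 + 2*g (F(Y, g) = 3 + (g + g) = 3 + 2*g)
-15176/Q + F(213, 14)/36890 = -15176/24520 + (3 + 2*14)/36890 = -15176*1/24520 + (3 + 28)*(1/36890) = -1897/3065 + 31*(1/36890) = -1897/3065 + 1/1190 = -450873/729470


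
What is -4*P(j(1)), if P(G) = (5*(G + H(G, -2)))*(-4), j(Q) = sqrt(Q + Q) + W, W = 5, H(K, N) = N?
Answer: 240 + 80*sqrt(2) ≈ 353.14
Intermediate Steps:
j(Q) = 5 + sqrt(2)*sqrt(Q) (j(Q) = sqrt(Q + Q) + 5 = sqrt(2*Q) + 5 = sqrt(2)*sqrt(Q) + 5 = 5 + sqrt(2)*sqrt(Q))
P(G) = 40 - 20*G (P(G) = (5*(G - 2))*(-4) = (5*(-2 + G))*(-4) = (-10 + 5*G)*(-4) = 40 - 20*G)
-4*P(j(1)) = -4*(40 - 20*(5 + sqrt(2)*sqrt(1))) = -4*(40 - 20*(5 + sqrt(2)*1)) = -4*(40 - 20*(5 + sqrt(2))) = -4*(40 + (-100 - 20*sqrt(2))) = -4*(-60 - 20*sqrt(2)) = 240 + 80*sqrt(2)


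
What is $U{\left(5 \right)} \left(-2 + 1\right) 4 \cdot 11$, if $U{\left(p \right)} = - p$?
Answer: $220$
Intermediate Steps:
$U{\left(5 \right)} \left(-2 + 1\right) 4 \cdot 11 = \left(-1\right) 5 \left(-2 + 1\right) 4 \cdot 11 = - 5 \left(\left(-1\right) 4\right) 11 = \left(-5\right) \left(-4\right) 11 = 20 \cdot 11 = 220$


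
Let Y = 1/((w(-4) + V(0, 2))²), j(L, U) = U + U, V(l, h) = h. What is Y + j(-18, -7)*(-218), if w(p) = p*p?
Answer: 988849/324 ≈ 3052.0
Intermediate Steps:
w(p) = p²
j(L, U) = 2*U
Y = 1/324 (Y = 1/(((-4)² + 2)²) = 1/((16 + 2)²) = 1/(18²) = 1/324 ≈ 0.0030864)
Y + j(-18, -7)*(-218) = 1/324 + (2*(-7))*(-218) = 1/324 - 14*(-218) = 1/324 + 3052 = 988849/324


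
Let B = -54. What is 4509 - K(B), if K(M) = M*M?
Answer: 1593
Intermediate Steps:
K(M) = M²
4509 - K(B) = 4509 - 1*(-54)² = 4509 - 1*2916 = 4509 - 2916 = 1593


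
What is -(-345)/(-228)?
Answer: -115/76 ≈ -1.5132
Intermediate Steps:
-(-345)/(-228) = -(-345)*(-1)/228 = -1*115/76 = -115/76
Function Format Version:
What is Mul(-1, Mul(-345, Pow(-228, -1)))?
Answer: Rational(-115, 76) ≈ -1.5132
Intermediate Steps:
Mul(-1, Mul(-345, Pow(-228, -1))) = Mul(-1, Mul(-345, Rational(-1, 228))) = Mul(-1, Rational(115, 76)) = Rational(-115, 76)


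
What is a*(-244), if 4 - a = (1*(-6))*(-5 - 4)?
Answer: 12200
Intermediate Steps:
a = -50 (a = 4 - 1*(-6)*(-5 - 4) = 4 - (-6)*(-9) = 4 - 1*54 = 4 - 54 = -50)
a*(-244) = -50*(-244) = 12200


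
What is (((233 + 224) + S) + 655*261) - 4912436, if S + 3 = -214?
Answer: -4741241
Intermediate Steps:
S = -217 (S = -3 - 214 = -217)
(((233 + 224) + S) + 655*261) - 4912436 = (((233 + 224) - 217) + 655*261) - 4912436 = ((457 - 217) + 170955) - 4912436 = (240 + 170955) - 4912436 = 171195 - 4912436 = -4741241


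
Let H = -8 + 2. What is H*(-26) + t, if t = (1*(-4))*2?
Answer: 148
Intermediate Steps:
t = -8 (t = -4*2 = -8)
H = -6
H*(-26) + t = -6*(-26) - 8 = 156 - 8 = 148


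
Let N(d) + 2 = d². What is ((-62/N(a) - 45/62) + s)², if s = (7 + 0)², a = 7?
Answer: 18721627929/8491396 ≈ 2204.8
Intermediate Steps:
N(d) = -2 + d²
s = 49 (s = 7² = 49)
((-62/N(a) - 45/62) + s)² = ((-62/(-2 + 7²) - 45/62) + 49)² = ((-62/(-2 + 49) - 45*1/62) + 49)² = ((-62/47 - 45/62) + 49)² = (-5959/2914 + 49)² = (136827/2914)² = 18721627929/8491396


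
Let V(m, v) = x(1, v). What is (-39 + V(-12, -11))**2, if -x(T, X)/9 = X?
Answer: 3600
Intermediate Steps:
x(T, X) = -9*X
V(m, v) = -9*v
(-39 + V(-12, -11))**2 = (-39 - 9*(-11))**2 = (-39 + 99)**2 = 60**2 = 3600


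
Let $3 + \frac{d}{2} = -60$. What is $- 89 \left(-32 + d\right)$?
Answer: $14062$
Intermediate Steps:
$d = -126$ ($d = -6 + 2 \left(-60\right) = -6 - 120 = -126$)
$- 89 \left(-32 + d\right) = - 89 \left(-32 - 126\right) = \left(-89\right) \left(-158\right) = 14062$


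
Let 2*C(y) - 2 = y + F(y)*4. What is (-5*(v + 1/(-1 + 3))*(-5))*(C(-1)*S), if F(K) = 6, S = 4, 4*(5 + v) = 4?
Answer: -4375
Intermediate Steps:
v = -4 (v = -5 + (1/4)*4 = -5 + 1 = -4)
C(y) = 13 + y/2 (C(y) = 1 + (y + 6*4)/2 = 1 + (y + 24)/2 = 1 + (24 + y)/2 = 1 + (12 + y/2) = 13 + y/2)
(-5*(v + 1/(-1 + 3))*(-5))*(C(-1)*S) = (-5*(-4 + 1/(-1 + 3))*(-5))*((13 + (1/2)*(-1))*4) = (-5*(-4 + 1/2)*(-5))*((13 - 1/2)*4) = (-5*(-4 + 1/2)*(-5))*((25/2)*4) = -(-35)*(-5)/2*50 = -5*35/2*50 = -175/2*50 = -4375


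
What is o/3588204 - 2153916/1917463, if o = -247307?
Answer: -8202892029005/6880248406452 ≈ -1.1922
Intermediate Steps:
o/3588204 - 2153916/1917463 = -247307/3588204 - 2153916/1917463 = -8202892029005/6880248406452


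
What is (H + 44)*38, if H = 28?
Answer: 2736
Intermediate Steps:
(H + 44)*38 = (28 + 44)*38 = 72*38 = 2736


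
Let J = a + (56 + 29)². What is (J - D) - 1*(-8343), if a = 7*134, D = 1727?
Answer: 14779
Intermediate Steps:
a = 938
J = 8163 (J = 938 + (56 + 29)² = 938 + 85² = 938 + 7225 = 8163)
(J - D) - 1*(-8343) = (8163 - 1*1727) - 1*(-8343) = (8163 - 1727) + 8343 = 6436 + 8343 = 14779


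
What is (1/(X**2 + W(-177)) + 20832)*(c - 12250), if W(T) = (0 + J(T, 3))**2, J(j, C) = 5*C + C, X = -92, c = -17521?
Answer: -5450225109707/8788 ≈ -6.2019e+8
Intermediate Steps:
J(j, C) = 6*C
W(T) = 324 (W(T) = (0 + 6*3)**2 = (0 + 18)**2 = 18**2 = 324)
(1/(X**2 + W(-177)) + 20832)*(c - 12250) = (1/((-92)**2 + 324) + 20832)*(-17521 - 12250) = (1/(8464 + 324) + 20832)*(-29771) = (1/8788 + 20832)*(-29771) = (183071617/8788)*(-29771) = -5450225109707/8788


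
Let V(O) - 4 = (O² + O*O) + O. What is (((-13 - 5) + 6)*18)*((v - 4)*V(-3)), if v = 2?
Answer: 8208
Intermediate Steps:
V(O) = 4 + O + 2*O² (V(O) = 4 + ((O² + O*O) + O) = 4 + ((O² + O²) + O) = 4 + (2*O² + O) = 4 + (O + 2*O²) = 4 + O + 2*O²)
(((-13 - 5) + 6)*18)*((v - 4)*V(-3)) = (((-13 - 5) + 6)*18)*((2 - 4)*(4 - 3 + 2*(-3)²)) = ((-18 + 6)*18)*(-2*(4 - 3 + 2*9)) = (-12*18)*(-2*(4 - 3 + 18)) = -(-432)*19 = -216*(-38) = 8208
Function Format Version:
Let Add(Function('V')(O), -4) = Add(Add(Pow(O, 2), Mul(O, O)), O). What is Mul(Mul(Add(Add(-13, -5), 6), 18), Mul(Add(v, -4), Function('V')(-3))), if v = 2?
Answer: 8208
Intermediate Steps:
Function('V')(O) = Add(4, O, Mul(2, Pow(O, 2))) (Function('V')(O) = Add(4, Add(Add(Pow(O, 2), Mul(O, O)), O)) = Add(4, Add(Add(Pow(O, 2), Pow(O, 2)), O)) = Add(4, Add(Mul(2, Pow(O, 2)), O)) = Add(4, Add(O, Mul(2, Pow(O, 2)))) = Add(4, O, Mul(2, Pow(O, 2))))
Mul(Mul(Add(Add(-13, -5), 6), 18), Mul(Add(v, -4), Function('V')(-3))) = Mul(Mul(Add(Add(-13, -5), 6), 18), Mul(Add(2, -4), Add(4, -3, Mul(2, Pow(-3, 2))))) = Mul(Mul(Add(-18, 6), 18), Mul(-2, Add(4, -3, Mul(2, 9)))) = Mul(Mul(-12, 18), Mul(-2, Add(4, -3, 18))) = Mul(-216, Mul(-2, 19)) = Mul(-216, -38) = 8208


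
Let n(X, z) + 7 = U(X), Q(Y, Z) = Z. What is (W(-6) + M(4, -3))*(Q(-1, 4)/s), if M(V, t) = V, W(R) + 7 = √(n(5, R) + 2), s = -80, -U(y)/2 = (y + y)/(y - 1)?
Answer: 3/20 - I*√10/20 ≈ 0.15 - 0.15811*I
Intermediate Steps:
U(y) = -4*y/(-1 + y) (U(y) = -2*(y + y)/(y - 1) = -2*2*y/(-1 + y) = -4*y/(-1 + y))
n(X, z) = -7 - 4*X/(-1 + X)
W(R) = -7 + I*√10 (W(R) = -7 + √((7 - 11*5)/(-1 + 5) + 2) = -7 + √((7 - 55)/4 + 2) = -7 + √((¼)*(-48) + 2) = -7 + √(-12 + 2) = -7 + √(-10) = -7 + I*√10)
(W(-6) + M(4, -3))*(Q(-1, 4)/s) = ((-7 + I*√10) + 4)*(4/(-80)) = (-3 + I*√10)*(4*(-1/80)) = (-3 + I*√10)*(-1/20) = 3/20 - I*√10/20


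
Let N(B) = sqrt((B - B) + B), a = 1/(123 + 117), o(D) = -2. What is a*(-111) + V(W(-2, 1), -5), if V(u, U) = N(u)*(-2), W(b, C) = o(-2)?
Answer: -37/80 - 2*I*sqrt(2) ≈ -0.4625 - 2.8284*I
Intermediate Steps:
W(b, C) = -2
a = 1/240 ≈ 0.0041667
N(B) = sqrt(B) (N(B) = sqrt(0 + B) = sqrt(B))
V(u, U) = -2*sqrt(u) (V(u, U) = sqrt(u)*(-2) = -2*sqrt(u))
a*(-111) + V(W(-2, 1), -5) = (1/240)*(-111) - 2*I*sqrt(2) = -37/80 - 2*I*sqrt(2)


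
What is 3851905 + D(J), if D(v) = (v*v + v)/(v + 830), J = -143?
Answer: 2646279041/687 ≈ 3.8519e+6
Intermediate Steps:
D(v) = (v + v²)/(830 + v) (D(v) = (v² + v)/(830 + v) = (v + v²)/(830 + v))
3851905 + D(J) = 3851905 - 143*(1 - 143)/(830 - 143) = 3851905 - 143*(-142)/687 = 3851905 - 143*1/687*(-142) = 3851905 + 20306/687 = 2646279041/687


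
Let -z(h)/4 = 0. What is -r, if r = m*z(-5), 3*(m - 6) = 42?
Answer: 0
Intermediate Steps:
m = 20 (m = 6 + (⅓)*42 = 6 + 14 = 20)
z(h) = 0 (z(h) = -4*0 = 0)
r = 0 (r = 20*0 = 0)
-r = -1*0 = 0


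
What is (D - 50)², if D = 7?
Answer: 1849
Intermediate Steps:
(D - 50)² = (7 - 50)² = (-43)² = 1849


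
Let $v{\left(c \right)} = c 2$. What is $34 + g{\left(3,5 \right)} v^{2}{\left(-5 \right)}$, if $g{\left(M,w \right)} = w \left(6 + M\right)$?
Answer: $4534$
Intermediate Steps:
$v{\left(c \right)} = 2 c$
$34 + g{\left(3,5 \right)} v^{2}{\left(-5 \right)} = 34 + 5 \left(6 + 3\right) \left(2 \left(-5\right)\right)^{2} = 34 + 5 \cdot 9 \left(-10\right)^{2} = 34 + 45 \cdot 100 = 34 + 4500 = 4534$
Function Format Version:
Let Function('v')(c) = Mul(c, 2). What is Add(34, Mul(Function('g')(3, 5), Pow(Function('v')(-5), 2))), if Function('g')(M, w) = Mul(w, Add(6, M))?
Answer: 4534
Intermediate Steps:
Function('v')(c) = Mul(2, c)
Add(34, Mul(Function('g')(3, 5), Pow(Function('v')(-5), 2))) = Add(34, Mul(Mul(5, Add(6, 3)), Pow(Mul(2, -5), 2))) = Add(34, Mul(Mul(5, 9), Pow(-10, 2))) = Add(34, Mul(45, 100)) = Add(34, 4500) = 4534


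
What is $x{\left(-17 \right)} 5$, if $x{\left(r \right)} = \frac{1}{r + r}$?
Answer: $- \frac{5}{34} \approx -0.14706$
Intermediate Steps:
$x{\left(r \right)} = \frac{1}{2 r}$
$x{\left(-17 \right)} 5 = \frac{1}{2 \left(-17\right)} 5 = \frac{1}{2} \left(- \frac{1}{17}\right) 5 = \left(- \frac{1}{34}\right) 5 = - \frac{5}{34}$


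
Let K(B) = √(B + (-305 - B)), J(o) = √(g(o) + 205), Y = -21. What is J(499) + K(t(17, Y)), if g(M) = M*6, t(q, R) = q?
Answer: √3199 + I*√305 ≈ 56.56 + 17.464*I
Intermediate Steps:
g(M) = 6*M
J(o) = √(205 + 6*o) (J(o) = √(6*o + 205) = √(205 + 6*o))
K(B) = I*√305 (K(B) = √(-305) = I*√305)
J(499) + K(t(17, Y)) = √(205 + 6*499) + I*√305 = √(205 + 2994) + I*√305 = √3199 + I*√305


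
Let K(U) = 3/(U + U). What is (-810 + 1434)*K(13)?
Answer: 72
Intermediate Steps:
K(U) = 3/(2*U)
(-810 + 1434)*K(13) = (-810 + 1434)*((3/2)/13) = 624*((3/2)*(1/13)) = 624*(3/26) = 72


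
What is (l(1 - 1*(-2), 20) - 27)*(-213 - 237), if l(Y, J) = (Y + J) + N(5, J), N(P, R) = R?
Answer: -7200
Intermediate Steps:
l(Y, J) = Y + 2*J (l(Y, J) = (Y + J) + J = (J + Y) + J = Y + 2*J)
(l(1 - 1*(-2), 20) - 27)*(-213 - 237) = (((1 - 1*(-2)) + 2*20) - 27)*(-213 - 237) = (((1 + 2) + 40) - 27)*(-450) = ((3 + 40) - 27)*(-450) = (43 - 27)*(-450) = 16*(-450) = -7200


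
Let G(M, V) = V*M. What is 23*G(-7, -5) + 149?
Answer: 954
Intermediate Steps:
G(M, V) = M*V
23*G(-7, -5) + 149 = 23*(-7*(-5)) + 149 = 23*35 + 149 = 805 + 149 = 954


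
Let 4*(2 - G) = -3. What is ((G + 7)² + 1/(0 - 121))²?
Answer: 33865200625/3748096 ≈ 9035.3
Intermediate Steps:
G = 11/4 (G = 2 - ¼*(-3) = 2 + ¾ = 11/4 ≈ 2.7500)
((G + 7)² + 1/(0 - 121))² = ((11/4 + 7)² + 1/(0 - 121))² = ((39/4)² + 1/(-121))² = (1521/16 - 1/121)² = (184025/1936)² = 33865200625/3748096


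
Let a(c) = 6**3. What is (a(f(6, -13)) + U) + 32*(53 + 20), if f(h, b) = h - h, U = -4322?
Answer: -1770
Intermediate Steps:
f(h, b) = 0
a(c) = 216
(a(f(6, -13)) + U) + 32*(53 + 20) = (216 - 4322) + 32*(53 + 20) = -4106 + 32*73 = -4106 + 2336 = -1770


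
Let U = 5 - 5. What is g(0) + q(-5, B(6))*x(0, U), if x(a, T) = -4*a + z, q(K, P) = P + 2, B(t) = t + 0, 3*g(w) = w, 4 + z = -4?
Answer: -64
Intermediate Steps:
z = -8 (z = -4 - 4 = -8)
g(w) = w/3
B(t) = t
q(K, P) = 2 + P
U = 0
x(a, T) = -8 - 4*a (x(a, T) = -4*a - 8 = -8 - 4*a)
g(0) + q(-5, B(6))*x(0, U) = (⅓)*0 + (2 + 6)*(-8 - 4*0) = 0 + 8*(-8 + 0) = 0 + 8*(-8) = 0 - 64 = -64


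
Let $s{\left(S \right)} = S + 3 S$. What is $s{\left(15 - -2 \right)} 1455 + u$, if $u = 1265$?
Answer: $100205$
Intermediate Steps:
$s{\left(S \right)} = 4 S$
$s{\left(15 - -2 \right)} 1455 + u = 4 \left(15 - -2\right) 1455 + 1265 = 4 \left(15 + 2\right) 1455 + 1265 = 4 \cdot 17 \cdot 1455 + 1265 = 68 \cdot 1455 + 1265 = 98940 + 1265 = 100205$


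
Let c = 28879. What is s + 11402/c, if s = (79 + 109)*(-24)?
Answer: -130290646/28879 ≈ -4511.6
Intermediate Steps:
s = -4512 (s = 188*(-24) = -4512)
s + 11402/c = -4512 + 11402/28879 = -130290646/28879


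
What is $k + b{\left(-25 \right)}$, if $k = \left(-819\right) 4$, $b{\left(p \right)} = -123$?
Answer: $-3399$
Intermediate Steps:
$k = -3276$
$k + b{\left(-25 \right)} = -3276 - 123 = -3399$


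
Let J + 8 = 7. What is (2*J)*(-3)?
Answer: 6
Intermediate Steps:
J = -1 (J = -8 + 7 = -1)
(2*J)*(-3) = (2*(-1))*(-3) = -2*(-3) = 6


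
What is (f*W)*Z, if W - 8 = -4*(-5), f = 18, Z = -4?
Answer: -2016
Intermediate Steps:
W = 28 (W = 8 - 4*(-5) = 8 + 20 = 28)
(f*W)*Z = (18*28)*(-4) = 504*(-4) = -2016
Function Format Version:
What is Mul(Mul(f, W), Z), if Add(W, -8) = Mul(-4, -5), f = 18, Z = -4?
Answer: -2016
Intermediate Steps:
W = 28 (W = Add(8, Mul(-4, -5)) = Add(8, 20) = 28)
Mul(Mul(f, W), Z) = Mul(Mul(18, 28), -4) = Mul(504, -4) = -2016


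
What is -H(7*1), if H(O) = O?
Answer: -7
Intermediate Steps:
-H(7*1) = -7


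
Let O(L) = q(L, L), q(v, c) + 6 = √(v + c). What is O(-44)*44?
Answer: -264 + 88*I*√22 ≈ -264.0 + 412.76*I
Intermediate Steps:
q(v, c) = -6 + √(c + v) (q(v, c) = -6 + √(v + c) = -6 + √(c + v))
O(L) = -6 + √2*√L (O(L) = -6 + √(L + L) = -6 + √(2*L) = -6 + √2*√L)
O(-44)*44 = (-6 + √2*√(-44))*44 = (-6 + √2*(2*I*√11))*44 = (-6 + 2*I*√22)*44 = -264 + 88*I*√22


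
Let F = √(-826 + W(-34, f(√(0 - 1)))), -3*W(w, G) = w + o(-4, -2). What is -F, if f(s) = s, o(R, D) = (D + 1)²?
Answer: -I*√815 ≈ -28.548*I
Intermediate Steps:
o(R, D) = (1 + D)²
W(w, G) = -⅓ - w/3 (W(w, G) = -(w + (1 - 2)²)/3 = -(w + (-1)²)/3 = -(w + 1)/3 = -(1 + w)/3 = -⅓ - w/3)
F = I*√815 (F = √(-826 + (-⅓ - ⅓*(-34))) = √(-826 + (-⅓ + 34/3)) = √(-826 + 11) = √(-815) = I*√815 ≈ 28.548*I)
-F = -I*√815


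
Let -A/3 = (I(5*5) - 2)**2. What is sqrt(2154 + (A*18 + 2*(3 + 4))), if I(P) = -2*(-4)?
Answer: 4*sqrt(14) ≈ 14.967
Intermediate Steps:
I(P) = 8
A = -108 (A = -3*(8 - 2)**2 = -3*6**2 = -3*36 = -108)
sqrt(2154 + (A*18 + 2*(3 + 4))) = sqrt(2154 + (-108*18 + 2*(3 + 4))) = sqrt(2154 + (-1944 + 2*7)) = sqrt(2154 + (-1944 + 14)) = sqrt(2154 - 1930) = sqrt(224) = 4*sqrt(14)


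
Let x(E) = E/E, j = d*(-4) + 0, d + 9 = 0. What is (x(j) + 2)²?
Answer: 9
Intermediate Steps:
d = -9 (d = -9 + 0 = -9)
j = 36 (j = -9*(-4) + 0 = 36 + 0 = 36)
x(E) = 1
(x(j) + 2)² = (1 + 2)² = 3² = 9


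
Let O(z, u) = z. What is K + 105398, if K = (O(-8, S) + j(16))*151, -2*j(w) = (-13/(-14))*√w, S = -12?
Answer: 727367/7 ≈ 1.0391e+5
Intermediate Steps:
j(w) = -13*√w/28 (j(w) = -(-13/(-14))*√w/2 = -(-13*(-1/14))*√w/2 = -13*√w/28)
K = -10419/7 (K = (-8 - 13*√16/28)*151 = (-8 - 13/28*4)*151 = (-8 - 13/7)*151 = -69/7*151 = -10419/7 ≈ -1488.4)
K + 105398 = -10419/7 + 105398 = 727367/7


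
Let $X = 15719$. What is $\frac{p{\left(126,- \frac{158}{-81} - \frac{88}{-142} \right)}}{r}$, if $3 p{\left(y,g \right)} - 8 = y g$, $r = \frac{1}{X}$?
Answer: $\frac{3333371140}{1917} \approx 1.7388 \cdot 10^{6}$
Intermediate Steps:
$r = \frac{1}{15719} \approx 6.3617 \cdot 10^{-5}$
$p{\left(y,g \right)} = \frac{8}{3} + \frac{g y}{3}$ ($p{\left(y,g \right)} = \frac{8}{3} + \frac{y g}{3} = \frac{8}{3} + \frac{g y}{3}$)
$\frac{p{\left(126,- \frac{158}{-81} - \frac{88}{-142} \right)}}{r} = \left(\frac{8}{3} + \frac{1}{3} \left(- \frac{158}{-81} - \frac{88}{-142}\right) 126\right) \frac{1}{\frac{1}{15719}} = \left(\frac{8}{3} + \frac{1}{3} \left(\left(-158\right) \left(- \frac{1}{81}\right) - - \frac{44}{71}\right) 126\right) 15719 = \left(\frac{8}{3} + \frac{1}{3} \left(\frac{158}{81} + \frac{44}{71}\right) 126\right) 15719 = \left(\frac{8}{3} + \frac{1}{3} \cdot \frac{14782}{5751} \cdot 126\right) 15719 = \left(\frac{8}{3} + \frac{206948}{1917}\right) 15719 = \frac{212060}{1917} \cdot 15719 = \frac{3333371140}{1917}$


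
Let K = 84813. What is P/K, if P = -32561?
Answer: -32561/84813 ≈ -0.38391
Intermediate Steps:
P/K = -32561/84813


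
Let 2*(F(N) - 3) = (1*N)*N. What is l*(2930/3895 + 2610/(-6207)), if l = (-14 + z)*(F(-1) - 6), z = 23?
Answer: -12030840/1611751 ≈ -7.4645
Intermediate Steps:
F(N) = 3 + N²/2 (F(N) = 3 + ((1*N)*N)/2 = 3 + (N*N)/2 = 3 + N²/2)
l = -45/2 (l = (-14 + 23)*((3 + (½)*(-1)²) - 6) = 9*((3 + (½)*1) - 6) = 9*((3 + ½) - 6) = 9*(7/2 - 6) = 9*(-5/2) = -45/2 ≈ -22.500)
l*(2930/3895 + 2610/(-6207)) = -45*(2930/3895 + 2610/(-6207))/2 = -45*(2930*(1/3895) + 2610*(-1/6207))/2 = -45*(586/779 - 870/2069)/2 = -45/2*534704/1611751 = -12030840/1611751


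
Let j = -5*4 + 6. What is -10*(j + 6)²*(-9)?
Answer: 5760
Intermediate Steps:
j = -14 (j = -20 + 6 = -14)
-10*(j + 6)²*(-9) = -10*(-14 + 6)²*(-9) = -10*(-8)²*(-9) = -10*64*(-9) = -640*(-9) = 5760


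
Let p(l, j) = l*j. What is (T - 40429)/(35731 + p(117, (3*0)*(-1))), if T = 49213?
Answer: 8784/35731 ≈ 0.24584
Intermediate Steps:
p(l, j) = j*l
(T - 40429)/(35731 + p(117, (3*0)*(-1))) = (49213 - 40429)/(35731 + ((3*0)*(-1))*117) = 8784/(35731 + (0*(-1))*117) = 8784/(35731 + 0*117) = 8784/(35731 + 0) = 8784/35731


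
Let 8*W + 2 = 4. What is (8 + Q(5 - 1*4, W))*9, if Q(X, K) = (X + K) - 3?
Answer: 225/4 ≈ 56.250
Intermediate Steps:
W = 1/4 (W = -1/4 + (1/8)*4 = -1/4 + 1/2 = 1/4 ≈ 0.25000)
Q(X, K) = -3 + K + X (Q(X, K) = (K + X) - 3 = -3 + K + X)
(8 + Q(5 - 1*4, W))*9 = (8 + (-3 + 1/4 + (5 - 1*4)))*9 = (8 + (-3 + 1/4 + (5 - 4)))*9 = (8 + (-3 + 1/4 + 1))*9 = (8 - 7/4)*9 = (25/4)*9 = 225/4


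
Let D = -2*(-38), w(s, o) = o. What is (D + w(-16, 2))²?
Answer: 6084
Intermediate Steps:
D = 76
(D + w(-16, 2))² = (76 + 2)² = 78² = 6084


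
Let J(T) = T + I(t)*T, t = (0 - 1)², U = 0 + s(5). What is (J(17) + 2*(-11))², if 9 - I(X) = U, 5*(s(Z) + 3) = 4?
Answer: 859329/25 ≈ 34373.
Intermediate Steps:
s(Z) = -11/5 (s(Z) = -3 + (⅕)*4 = -3 + ⅘ = -11/5)
U = -11/5 (U = 0 - 11/5 = -11/5 ≈ -2.2000)
t = 1 (t = (-1)² = 1)
I(X) = 56/5 (I(X) = 9 - 1*(-11/5) = 9 + 11/5 = 56/5)
J(T) = 61*T/5 (J(T) = T + 56*T/5 = 61*T/5)
(J(17) + 2*(-11))² = ((61/5)*17 + 2*(-11))² = (1037/5 - 22)² = (927/5)² = 859329/25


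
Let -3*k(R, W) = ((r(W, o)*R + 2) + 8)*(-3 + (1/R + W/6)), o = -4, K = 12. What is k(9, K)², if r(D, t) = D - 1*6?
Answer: 262144/729 ≈ 359.59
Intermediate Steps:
r(D, t) = -6 + D (r(D, t) = D - 6 = -6 + D)
k(R, W) = -(10 + R*(-6 + W))*(-3 + 1/R + W/6)/3 (k(R, W) = -(((-6 + W)*R + 2) + 8)*(-3 + (1/R + W/6))/3 = -((R*(-6 + W) + 2) + 8)*(-3 + (1/R + W*(⅙)))/3 = -((2 + R*(-6 + W)) + 8)*(-3 + (1/R + W/6))/3 = -(10 + R*(-6 + W))*(-3 + 1/R + W/6)/3)
k(9, K)² = ((1/18)*(-60 - 1*9*(-216 + 16*12 - 18*9*(-6 + 12) + 9*12*(-6 + 12)))/9)² = ((1/18)*(⅑)*(-60 - 1*9*(-216 + 192 - 18*9*6 + 9*12*6)))² = ((1/18)*(⅑)*(-60 - 1*9*(-216 + 192 - 972 + 648)))² = ((1/18)*(⅑)*(-60 - 1*9*(-348)))² = ((1/18)*(⅑)*(-60 + 3132))² = ((1/18)*(⅑)*3072)² = (512/27)² = 262144/729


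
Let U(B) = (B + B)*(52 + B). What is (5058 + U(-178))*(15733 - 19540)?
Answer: -190022598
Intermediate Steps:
U(B) = 2*B*(52 + B) (U(B) = (2*B)*(52 + B) = 2*B*(52 + B))
(5058 + U(-178))*(15733 - 19540) = (5058 + 2*(-178)*(52 - 178))*(15733 - 19540) = (5058 + 2*(-178)*(-126))*(-3807) = (5058 + 44856)*(-3807) = 49914*(-3807) = -190022598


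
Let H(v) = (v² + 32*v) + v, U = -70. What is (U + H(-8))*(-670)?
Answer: 180900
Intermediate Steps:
H(v) = v² + 33*v
(U + H(-8))*(-670) = (-70 - 8*(33 - 8))*(-670) = (-70 - 8*25)*(-670) = (-70 - 200)*(-670) = -270*(-670) = 180900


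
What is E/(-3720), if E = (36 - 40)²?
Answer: -2/465 ≈ -0.0043011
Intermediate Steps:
E = 16 (E = (-4)² = 16)
E/(-3720) = 16/(-3720) = 16*(-1/3720) = -2/465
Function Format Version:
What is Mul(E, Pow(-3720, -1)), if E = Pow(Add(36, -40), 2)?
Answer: Rational(-2, 465) ≈ -0.0043011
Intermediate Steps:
E = 16 (E = Pow(-4, 2) = 16)
Mul(E, Pow(-3720, -1)) = Mul(16, Pow(-3720, -1)) = Mul(16, Rational(-1, 3720)) = Rational(-2, 465)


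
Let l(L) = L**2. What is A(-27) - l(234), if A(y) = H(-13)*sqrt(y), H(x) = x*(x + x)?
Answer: -54756 + 1014*I*sqrt(3) ≈ -54756.0 + 1756.3*I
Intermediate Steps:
H(x) = 2*x**2 (H(x) = x*(2*x) = 2*x**2)
A(y) = 338*sqrt(y) (A(y) = (2*(-13)**2)*sqrt(y) = (2*169)*sqrt(y) = 338*sqrt(y))
A(-27) - l(234) = 338*sqrt(-27) - 1*234**2 = 338*(3*I*sqrt(3)) - 1*54756 = 1014*I*sqrt(3) - 54756 = -54756 + 1014*I*sqrt(3)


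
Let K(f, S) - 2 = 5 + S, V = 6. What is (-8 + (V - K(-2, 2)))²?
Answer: 121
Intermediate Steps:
K(f, S) = 7 + S (K(f, S) = 2 + (5 + S) = 7 + S)
(-8 + (V - K(-2, 2)))² = (-8 + (6 - (7 + 2)))² = (-8 + (6 - 1*9))² = (-8 + (6 - 9))² = (-8 - 3)² = (-11)² = 121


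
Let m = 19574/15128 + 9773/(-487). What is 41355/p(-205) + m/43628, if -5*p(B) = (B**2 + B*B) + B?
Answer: -6647365885380527/2694963890974576 ≈ -2.4666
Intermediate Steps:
m = -69156703/3683668 (m = 19574*(1/15128) + 9773*(-1/487) = 9787/7564 - 9773/487 = -69156703/3683668 ≈ -18.774)
p(B) = -2*B**2/5 - B/5 (p(B) = -((B**2 + B*B) + B)/5 = -((B**2 + B**2) + B)/5 = -(2*B**2 + B)/5 = -(B + 2*B**2)/5 = -2*B**2/5 - B/5)
41355/p(-205) + m/43628 = 41355/((-1/5*(-205)*(1 + 2*(-205)))) - 69156703/3683668/43628 = 41355/((-1/5*(-205)*(1 - 410))) - 69156703/3683668*1/43628 = 41355/((-1/5*(-205)*(-409))) - 69156703/160711067504 = 41355/(-16769) - 69156703/160711067504 = 41355*(-1/16769) - 69156703/160711067504 = -41355/16769 - 69156703/160711067504 = -6647365885380527/2694963890974576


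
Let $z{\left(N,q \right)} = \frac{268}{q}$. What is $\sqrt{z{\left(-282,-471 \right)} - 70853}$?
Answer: $\frac{i \sqrt{15718226601}}{471} \approx 266.18 i$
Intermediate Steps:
$\sqrt{z{\left(-282,-471 \right)} - 70853} = \sqrt{\frac{268}{-471} - 70853} = \sqrt{268 \left(- \frac{1}{471}\right) - 70853} = \sqrt{- \frac{268}{471} - 70853} = \sqrt{- \frac{33372031}{471}} = \frac{i \sqrt{15718226601}}{471}$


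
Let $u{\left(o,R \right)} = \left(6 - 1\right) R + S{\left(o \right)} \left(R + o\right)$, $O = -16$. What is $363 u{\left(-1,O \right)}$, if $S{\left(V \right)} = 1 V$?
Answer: $-22869$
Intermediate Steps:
$S{\left(V \right)} = V$
$u{\left(o,R \right)} = 5 R + o \left(R + o\right)$ ($u{\left(o,R \right)} = \left(6 - 1\right) R + o \left(R + o\right) = 5 R + o \left(R + o\right)$)
$363 u{\left(-1,O \right)} = 363 \left(\left(-1\right)^{2} + 5 \left(-16\right) - -16\right) = 363 \left(1 - 80 + 16\right) = 363 \left(-63\right) = -22869$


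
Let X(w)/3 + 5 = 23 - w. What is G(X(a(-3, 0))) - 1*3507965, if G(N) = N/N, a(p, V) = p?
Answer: -3507964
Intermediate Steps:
X(w) = 54 - 3*w (X(w) = -15 + 3*(23 - w) = -15 + (69 - 3*w) = 54 - 3*w)
G(N) = 1
G(X(a(-3, 0))) - 1*3507965 = 1 - 1*3507965 = 1 - 3507965 = -3507964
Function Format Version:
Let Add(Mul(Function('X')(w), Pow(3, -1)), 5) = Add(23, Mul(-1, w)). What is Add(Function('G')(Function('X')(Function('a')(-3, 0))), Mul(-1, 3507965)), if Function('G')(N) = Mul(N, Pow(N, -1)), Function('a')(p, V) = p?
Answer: -3507964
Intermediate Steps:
Function('X')(w) = Add(54, Mul(-3, w)) (Function('X')(w) = Add(-15, Mul(3, Add(23, Mul(-1, w)))) = Add(-15, Add(69, Mul(-3, w))) = Add(54, Mul(-3, w)))
Function('G')(N) = 1
Add(Function('G')(Function('X')(Function('a')(-3, 0))), Mul(-1, 3507965)) = Add(1, Mul(-1, 3507965)) = Add(1, -3507965) = -3507964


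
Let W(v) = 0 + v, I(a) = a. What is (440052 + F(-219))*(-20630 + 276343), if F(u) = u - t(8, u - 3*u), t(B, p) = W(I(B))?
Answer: 112468970225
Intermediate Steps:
W(v) = v
t(B, p) = B
F(u) = -8 + u (F(u) = u - 1*8 = u - 8 = -8 + u)
(440052 + F(-219))*(-20630 + 276343) = (440052 + (-8 - 219))*(-20630 + 276343) = (440052 - 227)*255713 = 439825*255713 = 112468970225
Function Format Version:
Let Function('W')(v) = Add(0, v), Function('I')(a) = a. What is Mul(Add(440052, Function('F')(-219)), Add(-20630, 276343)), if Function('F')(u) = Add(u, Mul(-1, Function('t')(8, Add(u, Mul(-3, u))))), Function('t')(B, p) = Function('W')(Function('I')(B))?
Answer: 112468970225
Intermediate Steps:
Function('W')(v) = v
Function('t')(B, p) = B
Function('F')(u) = Add(-8, u) (Function('F')(u) = Add(u, Mul(-1, 8)) = Add(u, -8) = Add(-8, u))
Mul(Add(440052, Function('F')(-219)), Add(-20630, 276343)) = Mul(Add(440052, Add(-8, -219)), Add(-20630, 276343)) = Mul(Add(440052, -227), 255713) = Mul(439825, 255713) = 112468970225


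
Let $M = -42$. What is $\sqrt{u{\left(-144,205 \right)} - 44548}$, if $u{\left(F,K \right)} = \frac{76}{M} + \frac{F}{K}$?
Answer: $\frac{i \sqrt{825655751970}}{4305} \approx 211.07 i$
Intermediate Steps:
$u{\left(F,K \right)} = - \frac{38}{21} + \frac{F}{K}$ ($u{\left(F,K \right)} = \frac{76}{-42} + \frac{F}{K} = 76 \left(- \frac{1}{42}\right) + \frac{F}{K} = - \frac{38}{21} + \frac{F}{K}$)
$\sqrt{u{\left(-144,205 \right)} - 44548} = \sqrt{\left(- \frac{38}{21} - \frac{144}{205}\right) - 44548} = \sqrt{- \frac{10814}{4305} - 44548} = \sqrt{- \frac{191789954}{4305}} = \frac{i \sqrt{825655751970}}{4305}$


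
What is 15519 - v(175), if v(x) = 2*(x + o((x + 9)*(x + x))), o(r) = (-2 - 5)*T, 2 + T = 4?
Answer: 15197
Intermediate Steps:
T = 2 (T = -2 + 4 = 2)
o(r) = -14 (o(r) = (-2 - 5)*2 = -7*2 = -14)
v(x) = -28 + 2*x (v(x) = 2*(x - 14) = 2*(-14 + x) = -28 + 2*x)
15519 - v(175) = 15519 - (-28 + 2*175) = 15519 - (-28 + 350) = 15519 - 1*322 = 15519 - 322 = 15197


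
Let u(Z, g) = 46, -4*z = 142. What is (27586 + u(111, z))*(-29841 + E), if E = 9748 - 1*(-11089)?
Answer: -248798528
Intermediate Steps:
z = -71/2 (z = -¼*142 = -71/2 ≈ -35.500)
E = 20837 (E = 9748 + 11089 = 20837)
(27586 + u(111, z))*(-29841 + E) = (27586 + 46)*(-29841 + 20837) = 27632*(-9004) = -248798528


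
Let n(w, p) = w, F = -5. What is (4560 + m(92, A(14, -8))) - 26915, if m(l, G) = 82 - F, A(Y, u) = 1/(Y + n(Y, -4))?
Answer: -22268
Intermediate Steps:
A(Y, u) = 1/(2*Y) (A(Y, u) = 1/(Y + Y) = 1/(2*Y))
m(l, G) = 87 (m(l, G) = 82 - 1*(-5) = 82 + 5 = 87)
(4560 + m(92, A(14, -8))) - 26915 = (4560 + 87) - 26915 = 4647 - 26915 = -22268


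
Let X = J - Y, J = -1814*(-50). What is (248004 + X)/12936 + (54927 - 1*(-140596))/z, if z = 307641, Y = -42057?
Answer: 39888993443/1326547992 ≈ 30.070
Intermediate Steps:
J = 90700
X = 132757 (X = 90700 - 1*(-42057) = 90700 + 42057 = 132757)
(248004 + X)/12936 + (54927 - 1*(-140596))/z = (248004 + 132757)/12936 + (54927 - 1*(-140596))/307641 = 380761*(1/12936) + (54927 + 140596)*(1/307641) = 380761/12936 + 195523*(1/307641) = 380761/12936 + 195523/307641 = 39888993443/1326547992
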